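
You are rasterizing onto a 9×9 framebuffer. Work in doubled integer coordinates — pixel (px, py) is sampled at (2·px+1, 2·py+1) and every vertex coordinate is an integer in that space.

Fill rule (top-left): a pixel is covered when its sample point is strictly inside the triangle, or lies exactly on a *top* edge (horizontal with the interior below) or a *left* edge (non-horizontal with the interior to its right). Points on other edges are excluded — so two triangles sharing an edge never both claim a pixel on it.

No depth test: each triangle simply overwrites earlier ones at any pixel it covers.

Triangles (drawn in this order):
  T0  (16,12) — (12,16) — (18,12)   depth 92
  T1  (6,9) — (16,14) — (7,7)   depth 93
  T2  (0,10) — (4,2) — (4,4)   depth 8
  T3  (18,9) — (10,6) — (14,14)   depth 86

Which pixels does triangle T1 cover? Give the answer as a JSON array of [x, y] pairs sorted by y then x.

T0:
  2·area = 8  (B↔C swapped to make it positive)
  edge (16, 12)→(18, 12): d=(2,0) top-left  bias=+0
  edge (18, 12)→(12, 16): d=(-6,4) right/bottom  bias=-1
  edge (12, 16)→(16, 12): d=(4,-4) top-left  bias=+0
    (8,5)@(17, 11): e=[-2,10,0] → .  [on edge]
    (7,6)@(15, 13): e=[2,6,0] → X  [on edge]
    (8,6)@(17, 13): e=[2,-2,8] → .
    (6,7)@(13, 15): e=[6,2,0] → X  [on edge]
    (7,7)@(15, 15): e=[6,-6,8] → .
    (5,8)@(11, 17): e=[10,-2,0] → .  [on edge]
    (6,8)@(13, 17): e=[10,-10,8] → .
  covered (2 px):
    . . . . . . . . .
    . . . . . . . . .
    . . . . . . . . .
    . . . . . . . . .
    . . . . . . . . .
    . . . . . . . . .
    . . . . . . . X .
    . . . . . . X . .
    . . . . . . . . .
T1:
  2·area = 25  (B↔C swapped to make it positive)
  edge (6, 9)→(7, 7): d=(1,-2) top-left  bias=+0
  edge (7, 7)→(16, 14): d=(9,7) right/bottom  bias=-1
  edge (16, 14)→(6, 9): d=(-10,-5) top-left  bias=+0
    (4,1)@(9, 3): e=[0,-50,75] → .  [on edge]
    (3,3)@(7, 7): e=[0,0,25] → .  [on edge]
    (3,4)@(7, 9): e=[2,18,5] → X
    (4,4)@(9, 9): e=[6,4,15] → X
    (5,4)@(11, 9): e=[10,-10,25] → .
    (2,5)@(5, 11): e=[0,50,-25] → .  [on edge]
    (3,5)@(7, 11): e=[4,36,-15] → .
    (4,5)@(9, 11): e=[8,22,-5] → .
    (5,5)@(11, 11): e=[12,8,5] → X
    (6,5)@(13, 11): e=[16,-6,15] → .
    (5,6)@(11, 13): e=[14,26,-15] → .
    (1,7)@(3, 15): e=[0,100,-75] → .  [on edge]
  covered (3 px):
    . . . . . . . . .
    . . . . . . . . .
    . . . . . . . . .
    . . . . . . . . .
    . . . X X . . . .
    . . . . . X . . .
    . . . . . . . . .
    . . . . . . . . .
    . . . . . . . . .
T2:
  2·area = 8
  edge (0, 10)→(4, 2): d=(4,-8) top-left  bias=+0
  edge (4, 2)→(4, 4): d=(0,2) right/bottom  bias=-1
  edge (4, 4)→(0, 10): d=(-4,6) right/bottom  bias=-1
    (1,2)@(3, 5): e=[4,2,2] → X
    (2,2)@(5, 5): e=[20,-2,-10] → .
    (1,3)@(3, 7): e=[12,2,-6] → .
  covered (1 px):
    . . . . . . . . .
    . . . . . . . . .
    . X . . . . . . .
    . . . . . . . . .
    . . . . . . . . .
    . . . . . . . . .
    . . . . . . . . .
    . . . . . . . . .
    . . . . . . . . .
T3:
  2·area = 52  (B↔C swapped to make it positive)
  edge (18, 9)→(14, 14): d=(-4,5) right/bottom  bias=-1
  edge (14, 14)→(10, 6): d=(-4,-8) top-left  bias=+0
  edge (10, 6)→(18, 9): d=(8,3) right/bottom  bias=-1
    (5,3)@(11, 7): e=[43,4,5] → X
    (6,3)@(13, 7): e=[33,20,-1] → .
    (5,4)@(11, 9): e=[35,-4,21] → .
    (6,4)@(13, 9): e=[25,12,15] → X
    (7,4)@(15, 9): e=[15,28,9] → X
    (8,4)@(17, 9): e=[5,44,3] → X
    (6,5)@(13, 11): e=[17,4,31] → X
    (8,5)@(17, 11): e=[-3,36,19] → .
    (6,6)@(13, 13): e=[9,-4,47] → .
    (7,6)@(15, 13): e=[-1,12,41] → .
  covered (6 px):
    . . . . . . . . .
    . . . . . . . . .
    . . . . . . . . .
    . . . . . X . . .
    . . . . . . X X X
    . . . . . . X X .
    . . . . . . . . .
    . . . . . . . . .
    . . . . . . . . .

Answer: [[3,4],[4,4],[5,5]]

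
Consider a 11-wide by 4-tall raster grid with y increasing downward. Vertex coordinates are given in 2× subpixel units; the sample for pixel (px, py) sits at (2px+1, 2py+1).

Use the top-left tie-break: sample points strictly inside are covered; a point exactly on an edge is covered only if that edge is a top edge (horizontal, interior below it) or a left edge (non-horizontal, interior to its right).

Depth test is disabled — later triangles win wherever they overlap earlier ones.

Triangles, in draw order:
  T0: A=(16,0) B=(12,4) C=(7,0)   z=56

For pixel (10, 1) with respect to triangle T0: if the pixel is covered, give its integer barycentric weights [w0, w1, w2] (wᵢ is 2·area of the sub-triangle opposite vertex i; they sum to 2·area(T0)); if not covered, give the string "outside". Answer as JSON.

T0:
  2·area = 36
  edge (16, 0)→(12, 4): d=(-4,4) right/bottom  bias=-1
  edge (12, 4)→(7, 0): d=(-5,-4) top-left  bias=+0
  edge (7, 0)→(16, 0): d=(9,0) top-left  bias=+0
    (4,0)@(9, 1): e=[24,3,9] → #
    (5,0)@(11, 1): e=[16,11,9] → #
    (6,0)@(13, 1): e=[8,19,9] → #
    (7,0)@(15, 1): e=[0,27,9] → ·  [on edge]
    (4,1)@(9, 3): e=[16,-7,27] → ·
    (5,1)@(11, 3): e=[8,1,27] → #
    (6,1)@(13, 3): e=[0,9,27] → ·  [on edge]
    (5,2)@(11, 5): e=[0,-9,45] → ·  [on edge]
    (4,3)@(9, 7): e=[0,-27,63] → ·  [on edge]
  covered (4 px):
    · · · · # # # · · · ·
    · · · · · # · · · · ·
    · · · · · · · · · · ·
    · · · · · · · · · · ·

Final: "outside"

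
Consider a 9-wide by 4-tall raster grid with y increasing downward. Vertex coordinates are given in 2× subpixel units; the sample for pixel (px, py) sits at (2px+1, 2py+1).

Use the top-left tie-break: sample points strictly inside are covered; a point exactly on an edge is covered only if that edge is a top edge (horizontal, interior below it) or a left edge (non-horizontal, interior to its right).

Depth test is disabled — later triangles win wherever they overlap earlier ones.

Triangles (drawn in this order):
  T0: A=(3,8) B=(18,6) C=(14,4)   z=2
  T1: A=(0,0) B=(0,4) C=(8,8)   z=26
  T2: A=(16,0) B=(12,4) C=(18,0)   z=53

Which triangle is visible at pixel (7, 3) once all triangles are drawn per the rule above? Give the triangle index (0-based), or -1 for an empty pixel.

T0:
  2·area = 38  (B↔C swapped to make it positive)
  edge (3, 8)→(14, 4): d=(11,-4) top-left  bias=+0
  edge (14, 4)→(18, 6): d=(4,2) right/bottom  bias=-1
  edge (18, 6)→(3, 8): d=(-15,2) right/bottom  bias=-1
    (6,2)@(13, 5): e=[7,6,25] → █
    (7,2)@(15, 5): e=[15,2,21] → █
    (8,2)@(17, 5): e=[23,-2,17] → ·
    (3,3)@(7, 7): e=[5,26,7] → █
    (4,3)@(9, 7): e=[13,22,3] → █
    (5,3)@(11, 7): e=[21,18,-1] → ·
    (6,3)@(13, 7): e=[29,14,-5] → ·
    (7,3)@(15, 7): e=[37,10,-9] → ·
  covered (4 px):
    · · · · · · · · ·
    · · · · · · · · ·
    · · · · · · █ █ ·
    · · · █ █ · · · ·
T1:
  2·area = 32  (B↔C swapped to make it positive)
  edge (0, 0)→(8, 8): d=(8,8) right/bottom  bias=-1
  edge (8, 8)→(0, 4): d=(-8,-4) top-left  bias=+0
  edge (0, 4)→(0, 0): d=(0,-4) top-left  bias=+0
    (0,0)@(1, 1): e=[0,28,4] → ·  [on edge]
    (0,1)@(1, 3): e=[16,12,4] → █
    (1,1)@(3, 3): e=[0,20,12] → ·  [on edge]
    (0,2)@(1, 5): e=[32,-4,4] → ·
    (1,2)@(3, 5): e=[16,4,12] → █
    (2,2)@(5, 5): e=[0,12,20] → ·  [on edge]
    (1,3)@(3, 7): e=[32,-12,12] → ·
    (3,3)@(7, 7): e=[0,4,28] → ·  [on edge]
  covered (2 px):
    · · · · · · · · ·
    █ · · · · · · · ·
    · █ · · · · · · ·
    · · · · · · · · ·
T2:
  2·area = 8  (B↔C swapped to make it positive)
  edge (16, 0)→(18, 0): d=(2,0) top-left  bias=+0
  edge (18, 0)→(12, 4): d=(-6,4) right/bottom  bias=-1
  edge (12, 4)→(16, 0): d=(4,-4) top-left  bias=+0
    (7,0)@(15, 1): e=[2,6,0] → █  [on edge]
    (8,0)@(17, 1): e=[2,-2,8] → ·
    (6,1)@(13, 3): e=[6,2,0] → █  [on edge]
    (7,1)@(15, 3): e=[6,-6,8] → ·
    (5,2)@(11, 5): e=[10,-2,0] → ·  [on edge]
    (6,2)@(13, 5): e=[10,-10,8] → ·
    (4,3)@(9, 7): e=[14,-6,0] → ·  [on edge]
  covered (2 px):
    · · · · · · · █ ·
    · · · · · · █ · ·
    · · · · · · · · ·
    · · · · · · · · ·

Z-buffer (winner per pixel, '.' = empty):
  . . . . . . . 2 .
  1 . . . . . 2 . .
  . 1 . . . . 0 0 .
  . . . 0 0 . . . .

Answer: -1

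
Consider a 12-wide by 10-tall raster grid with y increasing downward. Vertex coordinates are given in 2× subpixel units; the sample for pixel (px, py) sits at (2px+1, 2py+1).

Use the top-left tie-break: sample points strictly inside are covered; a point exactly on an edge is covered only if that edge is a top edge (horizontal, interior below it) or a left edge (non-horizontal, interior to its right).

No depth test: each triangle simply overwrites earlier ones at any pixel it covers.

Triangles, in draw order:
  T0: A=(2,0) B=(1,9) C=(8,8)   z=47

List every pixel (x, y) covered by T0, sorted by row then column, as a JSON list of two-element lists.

T0:
  2·area = 62  (B↔C swapped to make it positive)
  edge (2, 0)→(8, 8): d=(6,8) right/bottom  bias=-1
  edge (8, 8)→(1, 9): d=(-7,1) right/bottom  bias=-1
  edge (1, 9)→(2, 0): d=(1,-9) top-left  bias=+0
    (1,1)@(3, 3): e=[10,40,12] → X
    (2,1)@(5, 3): e=[-6,38,30] → .
    (1,2)@(3, 5): e=[22,26,14] → X
    (2,2)@(5, 5): e=[6,24,32] → X
    (3,2)@(7, 5): e=[-10,22,50] → .
    (1,3)@(3, 7): e=[34,12,16] → X
    (3,3)@(7, 7): e=[2,8,52] → X
    (4,3)@(9, 7): e=[-14,6,70] → .
    (7,3)@(15, 7): e=[-62,0,124] → .  [on edge]
    (0,4)@(1, 9): e=[62,0,0] → .  [on edge]
    (1,4)@(3, 9): e=[46,-2,18] → .
    (2,4)@(5, 9): e=[30,-4,36] → .
  covered (6 px):
    . . . . . . . . . . . .
    . X . . . . . . . . . .
    . X X . . . . . . . . .
    . X X X . . . . . . . .
    . . . . . . . . . . . .
    . . . . . . . . . . . .
    . . . . . . . . . . . .
    . . . . . . . . . . . .
    . . . . . . . . . . . .
    . . . . . . . . . . . .

Result: [[1,1],[1,2],[2,2],[1,3],[2,3],[3,3]]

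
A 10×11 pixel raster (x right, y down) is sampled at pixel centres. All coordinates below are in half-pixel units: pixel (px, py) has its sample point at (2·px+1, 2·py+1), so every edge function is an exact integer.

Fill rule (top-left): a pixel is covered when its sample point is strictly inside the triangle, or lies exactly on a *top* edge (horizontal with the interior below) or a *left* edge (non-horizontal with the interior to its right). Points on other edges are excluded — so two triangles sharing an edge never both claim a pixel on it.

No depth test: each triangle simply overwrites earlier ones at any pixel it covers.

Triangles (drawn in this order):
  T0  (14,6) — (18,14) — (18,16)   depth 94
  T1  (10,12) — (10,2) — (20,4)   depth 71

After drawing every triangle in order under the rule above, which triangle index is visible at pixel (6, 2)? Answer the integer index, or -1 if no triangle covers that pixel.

T0:
  2·area = 8
  edge (14, 6)→(18, 14): d=(4,8) right/bottom  bias=-1
  edge (18, 14)→(18, 16): d=(0,2) right/bottom  bias=-1
  edge (18, 16)→(14, 6): d=(-4,-10) top-left  bias=+0
    (8,6)@(17, 13): e=[4,2,2] → #
    (9,6)@(19, 13): e=[-12,-2,22] → ·
    (8,7)@(17, 15): e=[12,2,-6] → ·
  covered (1 px):
    · · · · · · · · · ·
    · · · · · · · · · ·
    · · · · · · · · · ·
    · · · · · · · · · ·
    · · · · · · · · · ·
    · · · · · · · · · ·
    · · · · · · · · # ·
    · · · · · · · · · ·
    · · · · · · · · · ·
    · · · · · · · · · ·
    · · · · · · · · · ·
T1:
  2·area = 100
  edge (10, 12)→(10, 2): d=(0,-10) top-left  bias=+0
  edge (10, 2)→(20, 4): d=(10,2) right/bottom  bias=-1
  edge (20, 4)→(10, 12): d=(-10,8) right/bottom  bias=-1
    (2,0)@(5, 1): e=[-50,0,150] → ·  [on edge]
    (5,1)@(11, 3): e=[10,8,82] → #
    (6,1)@(13, 3): e=[30,4,66] → #
    (7,1)@(15, 3): e=[50,0,50] → ·  [on edge]
    (5,2)@(11, 5): e=[10,28,62] → #
    (7,2)@(15, 5): e=[50,20,30] → #
    (8,2)@(17, 5): e=[70,16,14] → #
    (9,2)@(19, 5): e=[90,12,-2] → ·
    (5,3)@(11, 7): e=[10,48,42] → #
    (8,3)@(17, 7): e=[70,36,-6] → ·
    (5,4)@(11, 9): e=[10,68,22] → #
    (7,4)@(15, 9): e=[50,60,-10] → ·
  covered (12 px):
    · · · · · · · · · ·
    · · · · · # # · · ·
    · · · · · # # # # ·
    · · · · · # # # · ·
    · · · · · # # · · ·
    · · · · · # · · · ·
    · · · · · · · · · ·
    · · · · · · · · · ·
    · · · · · · · · · ·
    · · · · · · · · · ·
    · · · · · · · · · ·

Z-buffer (winner per pixel, '.' = empty):
  . . . . . . . . . .
  . . . . . 1 1 . . .
  . . . . . 1 1 1 1 .
  . . . . . 1 1 1 . .
  . . . . . 1 1 . . .
  . . . . . 1 . . . .
  . . . . . . . . 0 .
  . . . . . . . . . .
  . . . . . . . . . .
  . . . . . . . . . .
  . . . . . . . . . .

Answer: 1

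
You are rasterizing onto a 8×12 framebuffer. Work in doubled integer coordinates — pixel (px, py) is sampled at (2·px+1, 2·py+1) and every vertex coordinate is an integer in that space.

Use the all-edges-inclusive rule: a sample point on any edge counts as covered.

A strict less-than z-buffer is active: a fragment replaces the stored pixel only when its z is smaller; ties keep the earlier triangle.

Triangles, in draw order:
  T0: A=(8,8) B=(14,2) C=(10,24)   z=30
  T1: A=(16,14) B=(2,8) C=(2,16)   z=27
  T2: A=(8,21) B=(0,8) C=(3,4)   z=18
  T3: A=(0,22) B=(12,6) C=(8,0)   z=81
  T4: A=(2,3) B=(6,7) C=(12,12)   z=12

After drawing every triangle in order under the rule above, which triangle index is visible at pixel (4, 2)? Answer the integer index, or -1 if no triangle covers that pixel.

T0:
  2·area = 108
  edge (8, 8)→(14, 2): d=(6,-6) inclusive
  edge (14, 2)→(10, 24): d=(-4,22) inclusive
  edge (10, 24)→(8, 8): d=(-2,-16) inclusive
    (7,0)@(15, 1): e=[0,-18,126] → ·  [on edge]
    (6,1)@(13, 3): e=[0,18,90] → █  [on edge]
    (7,1)@(15, 3): e=[12,-26,122] → ·
    (5,2)@(11, 5): e=[0,54,54] → █  [on edge]
    (7,2)@(15, 5): e=[24,-34,118] → ·
    (4,3)@(9, 7): e=[0,90,18] → █  [on edge]
    (7,3)@(15, 7): e=[36,-42,114] → ·
    (3,4)@(7, 9): e=[0,126,-18] → ·  [on edge]
    (4,4)@(9, 9): e=[12,82,14] → █
    (6,4)@(13, 9): e=[36,-6,78] → ·
    (2,5)@(5, 11): e=[0,162,-54] → ·  [on edge]
    (4,5)@(9, 11): e=[24,74,10] → █
    (1,6)@(3, 13): e=[0,198,-90] → ·  [on edge]
    (0,7)@(1, 15): e=[0,234,-126] → ·  [on edge]
  covered (15 px):
    · · · · · · · ·
    · · · · · · █ ·
    · · · · · █ █ ·
    · · · · █ █ █ ·
    · · · · █ █ · ·
    · · · · █ █ · ·
    · · · · █ █ · ·
    · · · · █ █ · ·
    · · · · · █ · ·
    · · · · · · · ·
    · · · · · · · ·
    · · · · · · · ·
T1:
  2·area = 112  (B↔C swapped to make it positive)
  edge (16, 14)→(2, 16): d=(-14,2) inclusive
  edge (2, 16)→(2, 8): d=(0,-8) inclusive
  edge (2, 8)→(16, 14): d=(14,6) inclusive
    (1,4)@(3, 9): e=[96,8,8] → █
    (2,4)@(5, 9): e=[92,24,-4] → ·
    (1,5)@(3, 11): e=[68,8,36] → █
    (2,5)@(5, 11): e=[64,24,24] → █
    (3,5)@(7, 11): e=[60,40,12] → █
    (4,5)@(9, 11): e=[56,56,0] → █  [on edge]
    (5,5)@(11, 11): e=[52,72,-12] → ·
    (1,6)@(3, 13): e=[40,8,64] → █
    (5,6)@(11, 13): e=[24,72,16] → █
    (6,6)@(13, 13): e=[20,88,4] → █
    (7,6)@(15, 13): e=[16,104,-8] → ·
    (1,7)@(3, 15): e=[12,8,92] → █
    (4,7)@(9, 15): e=[0,56,56] → █  [on edge]
  covered (15 px):
    · · · · · · · ·
    · · · · · · · ·
    · · · · · · · ·
    · · · · · · · ·
    · █ · · · · · ·
    · █ █ █ █ · · ·
    · █ █ █ █ █ █ ·
    · █ █ █ █ · · ·
    · · · · · · · ·
    · · · · · · · ·
    · · · · · · · ·
    · · · · · · · ·
T2:
  2·area = 71
  edge (8, 21)→(0, 8): d=(-8,-13) inclusive
  edge (0, 8)→(3, 4): d=(3,-4) inclusive
  edge (3, 4)→(8, 21): d=(5,17) inclusive
    (1,2)@(3, 5): e=[63,3,5] → █
    (2,2)@(5, 5): e=[89,11,-29] → ·
    (0,3)@(1, 7): e=[21,1,49] → █
    (2,3)@(5, 7): e=[73,17,-19] → ·
    (0,4)@(1, 9): e=[5,7,59] → █
    (2,4)@(5, 9): e=[57,23,-9] → ·
    (0,5)@(1, 11): e=[-11,13,69] → ·
    (1,5)@(3, 11): e=[15,21,35] → █
    (2,5)@(5, 11): e=[41,29,1] → █
    (3,5)@(7, 11): e=[67,37,-33] → ·
    (1,6)@(3, 13): e=[-1,27,45] → ·
    (2,6)@(5, 13): e=[25,35,11] → █
  covered (10 px):
    · · · · · · · ·
    · · · · · · · ·
    · █ · · · · · ·
    █ █ · · · · · ·
    █ █ · · · · · ·
    · █ █ · · · · ·
    · · █ · · · · ·
    · · █ · · · · ·
    · · · · · · · ·
    · · · █ · · · ·
    · · · · · · · ·
    · · · · · · · ·
T3:
  2·area = 136  (B↔C swapped to make it positive)
  edge (0, 22)→(8, 0): d=(8,-22) inclusive
  edge (8, 0)→(12, 6): d=(4,6) inclusive
  edge (12, 6)→(0, 22): d=(-12,16) inclusive
    (3,1)@(7, 3): e=[2,18,116] → █
    (4,1)@(9, 3): e=[46,6,84] → █
    (5,1)@(11, 3): e=[90,-6,52] → ·
    (3,2)@(7, 5): e=[18,26,92] → █
    (5,2)@(11, 5): e=[106,2,28] → █
    (6,2)@(13, 5): e=[150,-10,-4] → ·
    (3,3)@(7, 7): e=[34,34,68] → █
    (6,3)@(13, 7): e=[166,-2,-28] → ·
    (2,4)@(5, 9): e=[6,54,76] → █
    (5,4)@(11, 9): e=[138,18,-20] → ·
    (2,5)@(5, 11): e=[22,62,52] → █
    (4,5)@(9, 11): e=[110,38,-12] → ·
  covered (17 px):
    · · · · · · · ·
    · · · █ █ · · ·
    · · · █ █ █ · ·
    · · · █ █ █ · ·
    · · █ █ █ · · ·
    · · █ █ · · · ·
    · · █ · · · · ·
    · █ █ · · · · ·
    · █ · · · · · ·
    · · · · · · · ·
    · · · · · · · ·
    · · · · · · · ·
T4:
  2·area = 4  (B↔C swapped to make it positive)
  edge (2, 3)→(12, 12): d=(10,9) inclusive
  edge (12, 12)→(6, 7): d=(-6,-5) inclusive
  edge (6, 7)→(2, 3): d=(-4,-4) inclusive
  covered (0 px):
    · · · · · · · ·
    · · · · · · · ·
    · · · · · · · ·
    · · · · · · · ·
    · · · · · · · ·
    · · · · · · · ·
    · · · · · · · ·
    · · · · · · · ·
    · · · · · · · ·
    · · · · · · · ·
    · · · · · · · ·
    · · · · · · · ·

Z-buffer (winner per pixel, '.' = empty):
  . . . . . . . .
  . . . 3 3 . 0 .
  . 2 . 3 3 0 0 .
  2 2 . 3 0 0 0 .
  2 2 3 3 0 0 . .
  . 2 2 1 1 0 . .
  . 1 2 1 1 1 1 .
  . 1 2 1 1 0 . .
  . 3 . . . 0 . .
  . . . 2 . . . .
  . . . . . . . .
  . . . . . . . .

Result: 3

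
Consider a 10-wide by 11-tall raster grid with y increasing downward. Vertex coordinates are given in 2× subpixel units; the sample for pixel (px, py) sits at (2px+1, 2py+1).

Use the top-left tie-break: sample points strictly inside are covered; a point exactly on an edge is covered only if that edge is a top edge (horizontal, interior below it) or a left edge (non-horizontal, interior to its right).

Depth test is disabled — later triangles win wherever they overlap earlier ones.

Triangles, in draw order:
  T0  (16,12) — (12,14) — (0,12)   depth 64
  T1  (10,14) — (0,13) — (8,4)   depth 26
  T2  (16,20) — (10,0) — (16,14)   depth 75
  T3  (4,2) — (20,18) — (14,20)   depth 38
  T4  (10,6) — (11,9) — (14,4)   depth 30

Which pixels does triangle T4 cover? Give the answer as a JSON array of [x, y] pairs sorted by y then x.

T0:
  2·area = 32
  edge (16, 12)→(12, 14): d=(-4,2) right/bottom  bias=-1
  edge (12, 14)→(0, 12): d=(-12,-2) top-left  bias=+0
  edge (0, 12)→(16, 12): d=(16,0) top-left  bias=+0
    (3,6)@(7, 13): e=[14,2,16] → #
    (4,6)@(9, 13): e=[10,6,16] → #
    (5,6)@(11, 13): e=[6,10,16] → #
    (6,6)@(13, 13): e=[2,14,16] → #
    (7,6)@(15, 13): e=[-2,18,16] → ·
    (3,7)@(7, 15): e=[6,-22,48] → ·
    (4,7)@(9, 15): e=[2,-18,48] → ·
    (5,7)@(11, 15): e=[-2,-14,48] → ·
    (6,7)@(13, 15): e=[-6,-10,48] → ·
  covered (4 px):
    · · · · · · · · · ·
    · · · · · · · · · ·
    · · · · · · · · · ·
    · · · · · · · · · ·
    · · · · · · · · · ·
    · · · · · · · · · ·
    · · · # # # # · · ·
    · · · · · · · · · ·
    · · · · · · · · · ·
    · · · · · · · · · ·
    · · · · · · · · · ·
T1:
  2·area = 98
  edge (10, 14)→(0, 13): d=(-10,-1) top-left  bias=+0
  edge (0, 13)→(8, 4): d=(8,-9) top-left  bias=+0
  edge (8, 4)→(10, 14): d=(2,10) right/bottom  bias=-1
    (3,3)@(7, 7): e=[67,15,16] → #
    (4,3)@(9, 7): e=[69,33,-4] → ·
    (2,4)@(5, 9): e=[45,13,40] → #
    (4,4)@(9, 9): e=[49,49,0] → ·  [on edge]
    (1,5)@(3, 11): e=[23,11,64] → #
    (4,5)@(9, 11): e=[29,65,4] → #
    (5,5)@(11, 11): e=[31,83,-16] → ·
    (0,6)@(1, 13): e=[1,9,88] → #
    (5,6)@(11, 13): e=[11,99,-12] → ·
    (0,7)@(1, 15): e=[-19,25,92] → ·
    (1,7)@(3, 15): e=[-17,43,72] → ·
    (2,7)@(5, 15): e=[-15,61,52] → ·
    (5,9)@(11, 19): e=[-49,147,0] → ·  [on edge]
  covered (12 px):
    · · · · · · · · · ·
    · · · · · · · · · ·
    · · · · · · · · · ·
    · · · # · · · · · ·
    · · # # · · · · · ·
    · # # # # · · · · ·
    # # # # # · · · · ·
    · · · · · · · · · ·
    · · · · · · · · · ·
    · · · · · · · · · ·
    · · · · · · · · · ·
T2:
  2·area = 36
  edge (16, 20)→(10, 0): d=(-6,-20) top-left  bias=+0
  edge (10, 0)→(16, 14): d=(6,14) right/bottom  bias=-1
  edge (16, 14)→(16, 20): d=(0,6) right/bottom  bias=-1
    (5,1)@(11, 3): e=[2,4,30] → #
    (6,1)@(13, 3): e=[42,-24,18] → ·
    (5,2)@(11, 5): e=[-10,16,30] → ·
    (6,3)@(13, 7): e=[18,0,18] → ·  [on edge]
    (6,4)@(13, 9): e=[6,12,18] → #
    (7,4)@(15, 9): e=[46,-16,6] → ·
    (6,5)@(13, 11): e=[-6,24,18] → ·
    (7,6)@(15, 13): e=[22,8,6] → #
    (8,6)@(17, 13): e=[62,-20,-6] → ·
    (7,7)@(15, 15): e=[10,20,6] → #
    (8,7)@(17, 15): e=[50,-8,-6] → ·
    (7,8)@(15, 17): e=[-2,32,6] → ·
    (9,10)@(19, 21): e=[54,0,-18] → ·  [on edge]
  covered (4 px):
    · · · · · · · · · ·
    · · · · · # · · · ·
    · · · · · · · · · ·
    · · · · · · · · · ·
    · · · · · · # · · ·
    · · · · · · · · · ·
    · · · · · · · # · ·
    · · · · · · · # · ·
    · · · · · · · · · ·
    · · · · · · · · · ·
    · · · · · · · · · ·
T3:
  2·area = 128
  edge (4, 2)→(20, 18): d=(16,16) right/bottom  bias=-1
  edge (20, 18)→(14, 20): d=(-6,2) right/bottom  bias=-1
  edge (14, 20)→(4, 2): d=(-10,-18) top-left  bias=+0
    (1,0)@(3, 1): e=[0,136,-8] → ·  [on edge]
    (2,1)@(5, 3): e=[0,120,8] → ·  [on edge]
    (3,2)@(7, 5): e=[0,104,24] → ·  [on edge]
    (3,3)@(7, 7): e=[32,92,4] → #
    (4,3)@(9, 7): e=[0,88,40] → ·  [on edge]
    (3,4)@(7, 9): e=[64,80,-16] → ·
    (4,4)@(9, 9): e=[32,76,20] → #
    (5,4)@(11, 9): e=[0,72,56] → ·  [on edge]
    (4,5)@(9, 11): e=[64,64,0] → #  [on edge]
    (5,5)@(11, 11): e=[32,60,36] → #
    (6,5)@(13, 11): e=[0,56,72] → ·  [on edge]
    (4,6)@(9, 13): e=[96,52,-20] → ·
    (7,6)@(15, 13): e=[0,40,88] → ·  [on edge]
    (8,7)@(17, 15): e=[0,24,104] → ·  [on edge]
    (9,8)@(19, 17): e=[0,8,120] → ·  [on edge]
    (8,9)@(17, 19): e=[64,0,64] → ·  [on edge]
    (5,10)@(11, 21): e=[192,0,-64] → ·  [on edge]
  covered (12 px):
    · · · · · · · · · ·
    · · · · · · · · · ·
    · · · · · · · · · ·
    · · · # · · · · · ·
    · · · · # · · · · ·
    · · · · # # · · · ·
    · · · · · # # · · ·
    · · · · · · # # · ·
    · · · · · · # # # ·
    · · · · · · · # · ·
    · · · · · · · · · ·
T4:
  2·area = 14  (B↔C swapped to make it positive)
  edge (10, 6)→(14, 4): d=(4,-2) top-left  bias=+0
  edge (14, 4)→(11, 9): d=(-3,5) right/bottom  bias=-1
  edge (11, 9)→(10, 6): d=(-1,-3) top-left  bias=+0
    (4,1)@(9, 3): e=[-14,28,0] → ·  [on edge]
    (6,2)@(13, 5): e=[2,2,10] → #
    (7,2)@(15, 5): e=[6,-8,16] → ·
    (5,3)@(11, 7): e=[6,6,2] → #
    (6,3)@(13, 7): e=[10,-4,8] → ·
    (5,4)@(11, 9): e=[14,0,0] → ·  [on edge]
    (6,7)@(13, 15): e=[42,-28,0] → ·  [on edge]
    (2,9)@(5, 19): e=[42,0,-28] → ·  [on edge]
    (7,10)@(15, 21): e=[70,-56,0] → ·  [on edge]
  covered (2 px):
    · · · · · · · · · ·
    · · · · · · · · · ·
    · · · · · · # · · ·
    · · · · · # · · · ·
    · · · · · · · · · ·
    · · · · · · · · · ·
    · · · · · · · · · ·
    · · · · · · · · · ·
    · · · · · · · · · ·
    · · · · · · · · · ·
    · · · · · · · · · ·

Final: [[6,2],[5,3]]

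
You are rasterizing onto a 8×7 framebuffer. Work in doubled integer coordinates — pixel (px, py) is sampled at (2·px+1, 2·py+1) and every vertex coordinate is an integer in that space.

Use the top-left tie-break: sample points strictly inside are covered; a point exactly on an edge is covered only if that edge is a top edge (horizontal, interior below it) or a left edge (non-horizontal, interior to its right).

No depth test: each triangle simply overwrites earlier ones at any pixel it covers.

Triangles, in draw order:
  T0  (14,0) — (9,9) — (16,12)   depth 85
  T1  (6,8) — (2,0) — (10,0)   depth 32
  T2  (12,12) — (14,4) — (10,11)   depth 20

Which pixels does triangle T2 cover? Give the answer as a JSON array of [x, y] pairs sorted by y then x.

T0:
  2·area = 78  (B↔C swapped to make it positive)
  edge (14, 0)→(16, 12): d=(2,12) right/bottom  bias=-1
  edge (16, 12)→(9, 9): d=(-7,-3) top-left  bias=+0
  edge (9, 9)→(14, 0): d=(5,-9) top-left  bias=+0
    (6,1)@(13, 3): e=[18,54,6] → █
    (7,1)@(15, 3): e=[-6,60,24] → ·
    (6,2)@(13, 5): e=[22,40,16] → █
    (7,2)@(15, 5): e=[-2,46,34] → ·
    (5,3)@(11, 7): e=[50,20,8] → █
    (7,3)@(15, 7): e=[2,32,44] → █
    (4,4)@(9, 9): e=[78,0,0] → █  [on edge]
    (4,5)@(9, 11): e=[82,-14,10] → ·
    (5,5)@(11, 11): e=[58,-8,28] → ·
    (6,5)@(13, 11): e=[34,-2,46] → ·
    (7,5)@(15, 11): e=[10,4,64] → █
    (7,6)@(15, 13): e=[14,-10,74] → ·
  covered (10 px):
    · · · · · · · ·
    · · · · · · █ ·
    · · · · · · █ ·
    · · · · · █ █ █
    · · · · █ █ █ █
    · · · · · · · █
    · · · · · · · ·
T1:
  2·area = 64
  edge (6, 8)→(2, 0): d=(-4,-8) top-left  bias=+0
  edge (2, 0)→(10, 0): d=(8,0) top-left  bias=+0
  edge (10, 0)→(6, 8): d=(-4,8) right/bottom  bias=-1
    (1,0)@(3, 1): e=[4,8,52] → █
    (2,0)@(5, 1): e=[20,8,36] → █
    (3,0)@(7, 1): e=[36,8,20] → █
    (4,0)@(9, 1): e=[52,8,4] → █
    (5,0)@(11, 1): e=[68,8,-12] → ·
    (1,1)@(3, 3): e=[-4,24,44] → ·
    (2,1)@(5, 3): e=[12,24,28] → █
    (4,1)@(9, 3): e=[44,24,-4] → ·
    (2,2)@(5, 5): e=[4,40,20] → █
    (4,2)@(9, 5): e=[36,40,-12] → ·
    (2,3)@(5, 7): e=[-4,56,12] → ·
    (3,3)@(7, 7): e=[12,56,-4] → ·
  covered (8 px):
    · █ █ █ █ · · ·
    · · █ █ · · · ·
    · · █ █ · · · ·
    · · · · · · · ·
    · · · · · · · ·
    · · · · · · · ·
    · · · · · · · ·
T2:
  2·area = 18  (B↔C swapped to make it positive)
  edge (12, 12)→(10, 11): d=(-2,-1) top-left  bias=+0
  edge (10, 11)→(14, 4): d=(4,-7) top-left  bias=+0
  edge (14, 4)→(12, 12): d=(-2,8) right/bottom  bias=-1
    (6,3)@(13, 7): e=[11,5,2] → █
    (7,3)@(15, 7): e=[13,19,-14] → ·
    (6,4)@(13, 9): e=[7,13,-2] → ·
    (5,5)@(11, 11): e=[1,7,10] → █
    (6,5)@(13, 11): e=[3,21,-6] → ·
    (5,6)@(11, 13): e=[-3,15,6] → ·
  covered (2 px):
    · · · · · · · ·
    · · · · · · · ·
    · · · · · · · ·
    · · · · · · █ ·
    · · · · · · · ·
    · · · · · █ · ·
    · · · · · · · ·

Final: [[6,3],[5,5]]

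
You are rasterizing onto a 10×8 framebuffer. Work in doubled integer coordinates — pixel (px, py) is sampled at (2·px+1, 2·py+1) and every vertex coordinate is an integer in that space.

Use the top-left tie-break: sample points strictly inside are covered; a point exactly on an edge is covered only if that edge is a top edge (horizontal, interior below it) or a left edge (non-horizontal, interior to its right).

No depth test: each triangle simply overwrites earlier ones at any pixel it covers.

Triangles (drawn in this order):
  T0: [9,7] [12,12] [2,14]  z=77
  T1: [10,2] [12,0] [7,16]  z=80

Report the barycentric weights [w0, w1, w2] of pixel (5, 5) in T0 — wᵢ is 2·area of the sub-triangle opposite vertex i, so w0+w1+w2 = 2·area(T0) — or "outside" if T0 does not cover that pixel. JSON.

T0:
  2·area = 56
  edge (9, 7)→(12, 12): d=(3,5) right/bottom  bias=-1
  edge (12, 12)→(2, 14): d=(-10,2) right/bottom  bias=-1
  edge (2, 14)→(9, 7): d=(7,-7) top-left  bias=+0
    (7,0)@(15, 1): e=[-48,104,0] → ·  [on edge]
    (6,1)@(13, 3): e=[-32,88,0] → ·  [on edge]
    (5,2)@(11, 5): e=[-16,72,0] → ·  [on edge]
    (4,3)@(9, 7): e=[0,56,0] → ·  [on edge]
    (3,4)@(7, 9): e=[16,40,0] → #  [on edge]
    (4,4)@(9, 9): e=[6,36,14] → #
    (5,4)@(11, 9): e=[-4,32,28] → ·
    (2,5)@(5, 11): e=[32,24,0] → #  [on edge]
    (5,5)@(11, 11): e=[2,12,42] → #
    (6,5)@(13, 11): e=[-8,8,56] → ·
    (8,5)@(17, 11): e=[-28,0,84] → ·  [on edge]
    (1,6)@(3, 13): e=[48,8,0] → #  [on edge]
    (3,6)@(7, 13): e=[28,0,28] → ·  [on edge]
    (0,7)@(1, 15): e=[64,-8,0] → ·  [on edge]
  covered (8 px):
    · · · · · · · · · ·
    · · · · · · · · · ·
    · · · · · · · · · ·
    · · · · · · · · · ·
    · · · # # · · · · ·
    · · # # # # · · · ·
    · # # · · · · · · ·
    · · · · · · · · · ·
T1:
  2·area = 22
  edge (10, 2)→(12, 0): d=(2,-2) top-left  bias=+0
  edge (12, 0)→(7, 16): d=(-5,16) right/bottom  bias=-1
  edge (7, 16)→(10, 2): d=(3,-14) top-left  bias=+0
    (5,0)@(11, 1): e=[0,11,11] → #  [on edge]
    (6,0)@(13, 1): e=[4,-21,39] → ·
    (4,1)@(9, 3): e=[0,33,-11] → ·  [on edge]
    (5,1)@(11, 3): e=[4,1,17] → #
    (6,1)@(13, 3): e=[8,-31,45] → ·
    (3,2)@(7, 5): e=[0,55,-33] → ·  [on edge]
    (5,2)@(11, 5): e=[8,-9,23] → ·
    (2,3)@(5, 7): e=[0,77,-55] → ·  [on edge]
    (4,3)@(9, 7): e=[8,13,1] → #
    (5,3)@(11, 7): e=[12,-19,29] → ·
    (1,4)@(3, 9): e=[0,99,-77] → ·  [on edge]
    (4,4)@(9, 9): e=[12,3,7] → #
    (0,5)@(1, 11): e=[0,121,-99] → ·  [on edge]
  covered (4 px):
    · · · · · # · · · ·
    · · · · · # · · · ·
    · · · · · · · · · ·
    · · · · # · · · · ·
    · · · · # · · · · ·
    · · · · · · · · · ·
    · · · · · · · · · ·
    · · · · · · · · · ·

Result: [12,42,2]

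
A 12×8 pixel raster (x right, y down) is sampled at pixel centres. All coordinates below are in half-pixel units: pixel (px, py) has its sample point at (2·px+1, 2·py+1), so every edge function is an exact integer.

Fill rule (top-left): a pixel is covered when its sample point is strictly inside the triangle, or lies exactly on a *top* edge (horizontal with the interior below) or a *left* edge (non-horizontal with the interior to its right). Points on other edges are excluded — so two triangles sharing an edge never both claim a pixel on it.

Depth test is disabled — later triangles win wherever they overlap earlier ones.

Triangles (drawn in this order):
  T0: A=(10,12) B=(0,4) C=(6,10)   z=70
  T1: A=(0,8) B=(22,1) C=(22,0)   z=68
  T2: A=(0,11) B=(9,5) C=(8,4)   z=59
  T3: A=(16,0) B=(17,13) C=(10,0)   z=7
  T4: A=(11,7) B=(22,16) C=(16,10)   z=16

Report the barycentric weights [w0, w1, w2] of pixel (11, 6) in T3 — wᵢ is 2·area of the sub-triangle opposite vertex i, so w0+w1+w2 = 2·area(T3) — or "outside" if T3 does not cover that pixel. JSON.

T0:
  2·area = 12  (B↔C swapped to make it positive)
  edge (10, 12)→(6, 10): d=(-4,-2) top-left  bias=+0
  edge (6, 10)→(0, 4): d=(-6,-6) top-left  bias=+0
  edge (0, 4)→(10, 12): d=(10,8) right/bottom  bias=-1
    (0,2)@(1, 5): e=[10,0,2] → #  [on edge]
    (1,2)@(3, 5): e=[14,12,-14] → ·
    (0,3)@(1, 7): e=[2,-12,22] → ·
    (1,3)@(3, 7): e=[6,0,6] → #  [on edge]
    (2,3)@(5, 7): e=[10,12,-10] → ·
    (1,4)@(3, 9): e=[-2,-12,26] → ·
    (2,4)@(5, 9): e=[2,0,10] → #  [on edge]
    (3,4)@(7, 9): e=[6,12,-6] → ·
    (2,5)@(5, 11): e=[-6,-12,30] → ·
    (3,5)@(7, 11): e=[-2,0,14] → ·  [on edge]
    (4,6)@(9, 13): e=[-6,0,18] → ·  [on edge]
    (5,7)@(11, 15): e=[-10,0,22] → ·  [on edge]
  covered (3 px):
    · · · · · · · · · · · ·
    · · · · · · · · · · · ·
    # · · · · · · · · · · ·
    · # · · · · · · · · · ·
    · · # · · · · · · · · ·
    · · · · · · · · · · · ·
    · · · · · · · · · · · ·
    · · · · · · · · · · · ·
T1:
  2·area = 22  (B↔C swapped to make it positive)
  edge (0, 8)→(22, 0): d=(22,-8) top-left  bias=+0
  edge (22, 0)→(22, 1): d=(0,1) right/bottom  bias=-1
  edge (22, 1)→(0, 8): d=(-22,7) right/bottom  bias=-1
    (10,0)@(21, 1): e=[14,1,7] → #
    (11,0)@(23, 1): e=[30,-1,-7] → ·
    (7,1)@(15, 3): e=[10,7,5] → #
    (8,1)@(17, 3): e=[26,5,-9] → ·
    (10,1)@(21, 3): e=[58,1,-37] → ·
    (4,2)@(9, 5): e=[6,13,3] → #
    (5,2)@(11, 5): e=[22,11,-11] → ·
    (7,2)@(15, 5): e=[54,7,-39] → ·
    (1,3)@(3, 7): e=[2,19,1] → #
    (2,3)@(5, 7): e=[18,17,-13] → ·
    (4,3)@(9, 7): e=[50,13,-41] → ·
    (1,4)@(3, 9): e=[46,19,-43] → ·
  covered (4 px):
    · · · · · · · · · · # ·
    · · · · · · · # · · · ·
    · · · · # · · · · · · ·
    · # · · · · · · · · · ·
    · · · · · · · · · · · ·
    · · · · · · · · · · · ·
    · · · · · · · · · · · ·
    · · · · · · · · · · · ·
T2:
  2·area = 15  (B↔C swapped to make it positive)
  edge (0, 11)→(8, 4): d=(8,-7) top-left  bias=+0
  edge (8, 4)→(9, 5): d=(1,1) right/bottom  bias=-1
  edge (9, 5)→(0, 11): d=(-9,6) right/bottom  bias=-1
    (2,0)@(5, 1): e=[-45,0,60] → ·  [on edge]
    (7,0)@(15, 1): e=[25,-10,0] → ·  [on edge]
    (3,1)@(7, 3): e=[-15,0,30] → ·  [on edge]
    (3,2)@(7, 5): e=[1,2,12] → #
    (4,2)@(9, 5): e=[15,0,0] → ·  [on edge]
    (2,3)@(5, 7): e=[3,6,6] → #
    (3,3)@(7, 7): e=[17,4,-6] → ·
    (5,3)@(11, 7): e=[45,0,-30] → ·  [on edge]
    (1,4)@(3, 9): e=[5,10,0] → ·  [on edge]
    (2,4)@(5, 9): e=[19,8,-12] → ·
    (6,4)@(13, 9): e=[75,0,-60] → ·  [on edge]
    (7,5)@(15, 11): e=[105,0,-90] → ·  [on edge]
    (8,6)@(17, 13): e=[135,0,-120] → ·  [on edge]
    (9,7)@(19, 15): e=[165,0,-150] → ·  [on edge]
  covered (2 px):
    · · · · · · · · · · · ·
    · · · · · · · · · · · ·
    · · · # · · · · · · · ·
    · · # · · · · · · · · ·
    · · · · · · · · · · · ·
    · · · · · · · · · · · ·
    · · · · · · · · · · · ·
    · · · · · · · · · · · ·
T3:
  2·area = 78
  edge (16, 0)→(17, 13): d=(1,13) right/bottom  bias=-1
  edge (17, 13)→(10, 0): d=(-7,-13) top-left  bias=+0
  edge (10, 0)→(16, 0): d=(6,0) top-left  bias=+0
    (5,0)@(11, 1): e=[66,6,6] → #
    (6,0)@(13, 1): e=[40,32,6] → #
    (7,0)@(15, 1): e=[14,58,6] → #
    (8,0)@(17, 1): e=[-12,84,6] → ·
    (5,1)@(11, 3): e=[68,-8,18] → ·
    (6,1)@(13, 3): e=[42,18,18] → #
    (8,1)@(17, 3): e=[-10,70,18] → ·
    (6,2)@(13, 5): e=[44,4,30] → #
    (8,2)@(17, 5): e=[-8,56,30] → ·
    (6,3)@(13, 7): e=[46,-10,42] → ·
    (7,3)@(15, 7): e=[20,16,42] → #
    (8,3)@(17, 7): e=[-6,42,42] → ·
    (8,6)@(17, 13): e=[0,0,78] → ·  [on edge]
  covered (9 px):
    · · · · · # # # · · · ·
    · · · · · · # # · · · ·
    · · · · · · # # · · · ·
    · · · · · · · # · · · ·
    · · · · · · · # · · · ·
    · · · · · · · · · · · ·
    · · · · · · · · · · · ·
    · · · · · · · · · · · ·
T4:
  2·area = 12  (B↔C swapped to make it positive)
  edge (11, 7)→(16, 10): d=(5,3) right/bottom  bias=-1
  edge (16, 10)→(22, 16): d=(6,6) right/bottom  bias=-1
  edge (22, 16)→(11, 7): d=(-11,-9) top-left  bias=+0
    (0,0)@(1, 1): e=[0,36,-24] → ·  [on edge]
    (3,0)@(7, 1): e=[-18,0,30] → ·  [on edge]
    (4,1)@(9, 3): e=[-14,0,26] → ·  [on edge]
    (5,2)@(11, 5): e=[-10,0,22] → ·  [on edge]
    (5,3)@(11, 7): e=[0,12,0] → ·  [on edge]
    (6,3)@(13, 7): e=[-6,0,18] → ·  [on edge]
    (7,4)@(15, 9): e=[-2,0,14] → ·  [on edge]
    (8,5)@(17, 11): e=[2,0,10] → ·  [on edge]
    (9,6)@(19, 13): e=[6,0,6] → ·  [on edge]
    (10,6)@(21, 13): e=[0,-12,24] → ·  [on edge]
    (10,7)@(21, 15): e=[10,0,2] → ·  [on edge]
  covered (0 px):
    · · · · · · · · · · · ·
    · · · · · · · · · · · ·
    · · · · · · · · · · · ·
    · · · · · · · · · · · ·
    · · · · · · · · · · · ·
    · · · · · · · · · · · ·
    · · · · · · · · · · · ·
    · · · · · · · · · · · ·

Final: "outside"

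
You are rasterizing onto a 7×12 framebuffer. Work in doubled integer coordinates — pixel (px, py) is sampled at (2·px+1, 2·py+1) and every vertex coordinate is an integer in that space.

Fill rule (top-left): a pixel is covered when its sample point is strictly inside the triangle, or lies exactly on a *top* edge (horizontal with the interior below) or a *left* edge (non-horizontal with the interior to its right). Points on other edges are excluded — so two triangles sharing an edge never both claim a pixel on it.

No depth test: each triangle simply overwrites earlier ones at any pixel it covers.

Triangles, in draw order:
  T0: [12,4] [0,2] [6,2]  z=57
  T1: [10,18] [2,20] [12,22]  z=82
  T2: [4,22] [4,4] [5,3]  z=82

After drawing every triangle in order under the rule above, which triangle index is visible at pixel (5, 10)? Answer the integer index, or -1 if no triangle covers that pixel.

T0:
  2·area = 12
  edge (12, 4)→(0, 2): d=(-12,-2) top-left  bias=+0
  edge (0, 2)→(6, 2): d=(6,0) top-left  bias=+0
  edge (6, 2)→(12, 4): d=(6,2) right/bottom  bias=-1
    (1,0)@(3, 1): e=[18,-6,0] → ·  [on edge]
    (3,1)@(7, 3): e=[2,6,4] → #
    (4,1)@(9, 3): e=[6,6,0] → ·  [on edge]
    (3,2)@(7, 5): e=[-22,18,16] → ·
  covered (1 px):
    · · · · · · ·
    · · · # · · ·
    · · · · · · ·
    · · · · · · ·
    · · · · · · ·
    · · · · · · ·
    · · · · · · ·
    · · · · · · ·
    · · · · · · ·
    · · · · · · ·
    · · · · · · ·
    · · · · · · ·
T1:
  2·area = 36  (B↔C swapped to make it positive)
  edge (10, 18)→(12, 22): d=(2,4) right/bottom  bias=-1
  edge (12, 22)→(2, 20): d=(-10,-2) top-left  bias=+0
  edge (2, 20)→(10, 18): d=(8,-2) top-left  bias=+0
    (3,9)@(7, 19): e=[14,20,2] → #
    (4,9)@(9, 19): e=[6,24,6] → #
    (5,9)@(11, 19): e=[-2,28,10] → ·
    (3,10)@(7, 21): e=[18,0,18] → #  [on edge]
    (5,10)@(11, 21): e=[2,8,26] → #
    (6,10)@(13, 21): e=[-6,12,30] → ·
    (3,11)@(7, 23): e=[22,-20,34] → ·
    (4,11)@(9, 23): e=[14,-16,38] → ·
    (5,11)@(11, 23): e=[6,-12,42] → ·
  covered (5 px):
    · · · · · · ·
    · · · · · · ·
    · · · · · · ·
    · · · · · · ·
    · · · · · · ·
    · · · · · · ·
    · · · · · · ·
    · · · · · · ·
    · · · · · · ·
    · · · # # · ·
    · · · # # # ·
    · · · · · · ·
T2:
  2·area = 18
  edge (4, 22)→(4, 4): d=(0,-18) top-left  bias=+0
  edge (4, 4)→(5, 3): d=(1,-1) top-left  bias=+0
  edge (5, 3)→(4, 22): d=(-1,19) right/bottom  bias=-1
    (3,0)@(7, 1): e=[54,0,-36] → ·  [on edge]
    (2,1)@(5, 3): e=[18,0,0] → ·  [on edge]
    (1,2)@(3, 5): e=[-18,0,36] → ·  [on edge]
    (0,3)@(1, 7): e=[-54,0,72] → ·  [on edge]
  covered (0 px):
    · · · · · · ·
    · · · · · · ·
    · · · · · · ·
    · · · · · · ·
    · · · · · · ·
    · · · · · · ·
    · · · · · · ·
    · · · · · · ·
    · · · · · · ·
    · · · · · · ·
    · · · · · · ·
    · · · · · · ·

Z-buffer (winner per pixel, '.' = empty):
  . . . . . . .
  . . . 0 . . .
  . . . . . . .
  . . . . . . .
  . . . . . . .
  . . . . . . .
  . . . . . . .
  . . . . . . .
  . . . . . . .
  . . . 1 1 . .
  . . . 1 1 1 .
  . . . . . . .

Result: 1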